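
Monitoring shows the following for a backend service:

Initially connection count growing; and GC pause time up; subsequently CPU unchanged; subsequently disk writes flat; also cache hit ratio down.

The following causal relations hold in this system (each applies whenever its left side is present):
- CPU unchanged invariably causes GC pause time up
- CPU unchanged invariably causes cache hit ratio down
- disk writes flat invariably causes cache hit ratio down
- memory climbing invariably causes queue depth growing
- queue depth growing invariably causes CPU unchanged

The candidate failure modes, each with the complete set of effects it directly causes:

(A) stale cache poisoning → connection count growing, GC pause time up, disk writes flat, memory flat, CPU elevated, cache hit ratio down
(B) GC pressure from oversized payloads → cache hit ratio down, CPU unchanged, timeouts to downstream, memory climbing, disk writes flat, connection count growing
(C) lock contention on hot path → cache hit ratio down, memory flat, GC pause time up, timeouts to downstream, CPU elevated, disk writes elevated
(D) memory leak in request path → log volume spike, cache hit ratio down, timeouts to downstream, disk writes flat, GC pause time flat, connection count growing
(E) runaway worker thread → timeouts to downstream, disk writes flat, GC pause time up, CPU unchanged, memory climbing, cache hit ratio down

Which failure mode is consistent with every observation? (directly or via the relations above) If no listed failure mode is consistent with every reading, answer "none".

Testing each hypothesis:
(A) stale cache poisoning — fails on CPU unchanged (predicts CPU elevated, not CPU unchanged)
(B) GC pressure from oversized payloads — connection count growing ✓; GC pause time up ✓ (by CPU unchanged → GC pause time up); CPU unchanged ✓; disk writes flat ✓; cache hit ratio down ✓
(C) lock contention on hot path — connection count growing ✗; GC pause time up ✓; CPU unchanged ✗; disk writes flat ✗; cache hit ratio down ✓
(D) memory leak in request path — fails on GC pause time up, CPU unchanged (predicts GC pause time flat, not GC pause time up)
(E) runaway worker thread — connection count growing ✗; GC pause time up ✓; CPU unchanged ✓; disk writes flat ✓; cache hit ratio down ✓
(B) is the only candidate with no mismatches.

B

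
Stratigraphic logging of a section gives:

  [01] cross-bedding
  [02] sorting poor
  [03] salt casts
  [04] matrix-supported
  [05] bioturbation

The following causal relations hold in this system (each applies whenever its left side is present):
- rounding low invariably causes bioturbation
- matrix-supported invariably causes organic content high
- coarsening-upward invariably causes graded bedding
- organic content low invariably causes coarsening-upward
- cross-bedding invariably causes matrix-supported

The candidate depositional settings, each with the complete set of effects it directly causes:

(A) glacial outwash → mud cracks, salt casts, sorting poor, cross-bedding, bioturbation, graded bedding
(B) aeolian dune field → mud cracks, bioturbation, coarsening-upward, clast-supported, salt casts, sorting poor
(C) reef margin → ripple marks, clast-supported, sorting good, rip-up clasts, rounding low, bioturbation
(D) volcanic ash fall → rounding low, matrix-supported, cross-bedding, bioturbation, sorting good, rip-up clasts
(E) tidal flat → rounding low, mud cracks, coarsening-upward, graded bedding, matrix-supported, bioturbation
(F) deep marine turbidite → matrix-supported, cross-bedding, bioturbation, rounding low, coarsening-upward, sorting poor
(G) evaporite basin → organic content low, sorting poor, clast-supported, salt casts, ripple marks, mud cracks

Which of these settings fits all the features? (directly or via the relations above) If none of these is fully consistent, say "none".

Checking each candidate against the observations:
(A) glacial outwash — accounts for every observation (matrix-supported through cross-bedding → matrix-supported)
(B) aeolian dune field — fails on cross-bedding, matrix-supported (predicts clast-supported, not matrix-supported)
(C) reef margin — fails on cross-bedding, sorting poor, salt casts, matrix-supported (predicts sorting good, not sorting poor; predicts clast-supported, not matrix-supported)
(D) volcanic ash fall — cross-bedding yes; sorting poor NO; salt casts NO; matrix-supported yes; bioturbation yes
(E) tidal flat — does not account for cross-bedding, sorting poor, salt casts
(F) deep marine turbidite — cross-bedding yes; sorting poor yes; salt casts NO; matrix-supported yes; bioturbation yes
(G) evaporite basin — cross-bedding NO; sorting poor yes; salt casts yes; matrix-supported NO; bioturbation NO
(A) is the only candidate with no mismatches.

A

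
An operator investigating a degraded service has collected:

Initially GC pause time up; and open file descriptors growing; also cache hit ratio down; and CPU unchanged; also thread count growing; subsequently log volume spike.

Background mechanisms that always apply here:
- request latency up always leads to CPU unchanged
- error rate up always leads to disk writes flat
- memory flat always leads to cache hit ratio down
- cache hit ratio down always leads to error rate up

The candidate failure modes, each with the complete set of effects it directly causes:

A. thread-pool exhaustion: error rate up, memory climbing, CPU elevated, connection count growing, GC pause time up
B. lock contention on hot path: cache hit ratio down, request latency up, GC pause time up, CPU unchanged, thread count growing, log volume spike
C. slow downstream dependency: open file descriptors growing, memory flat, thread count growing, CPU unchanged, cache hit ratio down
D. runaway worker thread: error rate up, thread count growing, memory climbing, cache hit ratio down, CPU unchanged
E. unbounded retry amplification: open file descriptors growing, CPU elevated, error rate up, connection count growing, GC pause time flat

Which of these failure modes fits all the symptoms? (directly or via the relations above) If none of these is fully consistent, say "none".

For each candidate, compare predicted effects to what was observed:
(A) thread-pool exhaustion — GC pause time up +; open file descriptors growing -; cache hit ratio down -; CPU unchanged -; thread count growing -; log volume spike -
(B) lock contention on hot path — GC pause time up +; open file descriptors growing -; cache hit ratio down +; CPU unchanged +; thread count growing +; log volume spike +
(C) slow downstream dependency — GC pause time up -; open file descriptors growing +; cache hit ratio down +; CPU unchanged +; thread count growing +; log volume spike -
(D) runaway worker thread — GC pause time up -; open file descriptors growing -; cache hit ratio down +; CPU unchanged +; thread count growing +; log volume spike -
(E) unbounded retry amplification — GC pause time up -; open file descriptors growing +; cache hit ratio down -; CPU unchanged -; thread count growing -; log volume spike -
Every candidate fails on at least one observation.

none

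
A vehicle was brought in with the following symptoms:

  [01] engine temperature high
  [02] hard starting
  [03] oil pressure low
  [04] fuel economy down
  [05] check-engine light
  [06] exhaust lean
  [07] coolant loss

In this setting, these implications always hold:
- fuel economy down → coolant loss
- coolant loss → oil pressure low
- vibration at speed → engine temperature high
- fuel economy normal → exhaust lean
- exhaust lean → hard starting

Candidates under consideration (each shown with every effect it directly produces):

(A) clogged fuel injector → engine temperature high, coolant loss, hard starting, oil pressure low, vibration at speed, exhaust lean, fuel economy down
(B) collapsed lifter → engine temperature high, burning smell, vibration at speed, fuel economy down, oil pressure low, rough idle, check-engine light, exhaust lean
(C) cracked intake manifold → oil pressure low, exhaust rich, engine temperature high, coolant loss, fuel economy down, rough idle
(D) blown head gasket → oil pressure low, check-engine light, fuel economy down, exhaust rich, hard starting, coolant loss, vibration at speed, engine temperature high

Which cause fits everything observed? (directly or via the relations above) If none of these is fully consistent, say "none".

B

For each candidate, compare predicted effects to what was observed:
(A) clogged fuel injector — engine temperature high yes; hard starting yes; oil pressure low yes; fuel economy down yes; check-engine light NO; exhaust lean yes; coolant loss yes
(B) collapsed lifter — accounts for every observation (hard starting by exhaust lean → hard starting)
(C) cracked intake manifold — engine temperature high yes; hard starting NO; oil pressure low yes; fuel economy down yes; check-engine light NO; exhaust lean NO; coolant loss yes
(D) blown head gasket — fails on exhaust lean (predicts exhaust rich, not exhaust lean)
Only (B) is consistent with every observation.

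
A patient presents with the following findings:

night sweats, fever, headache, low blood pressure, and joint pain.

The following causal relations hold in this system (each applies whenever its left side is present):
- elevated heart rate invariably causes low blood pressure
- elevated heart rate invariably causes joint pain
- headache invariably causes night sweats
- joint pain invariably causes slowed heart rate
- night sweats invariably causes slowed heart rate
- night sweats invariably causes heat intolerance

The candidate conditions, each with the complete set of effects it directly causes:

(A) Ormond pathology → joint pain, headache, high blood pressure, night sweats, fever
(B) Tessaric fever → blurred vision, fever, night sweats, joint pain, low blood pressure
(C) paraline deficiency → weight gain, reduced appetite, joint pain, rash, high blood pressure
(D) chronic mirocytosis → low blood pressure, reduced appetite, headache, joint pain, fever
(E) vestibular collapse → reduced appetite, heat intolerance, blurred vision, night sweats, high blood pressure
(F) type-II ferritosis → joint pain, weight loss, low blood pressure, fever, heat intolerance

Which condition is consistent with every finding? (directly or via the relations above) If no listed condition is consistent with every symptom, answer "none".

For each candidate, compare predicted effects to what was observed:
(A) Ormond pathology — night sweats yes; fever yes; headache yes; low blood pressure NO; joint pain yes
(B) Tessaric fever — does not account for headache
(C) paraline deficiency — fails on night sweats, fever, headache, low blood pressure (predicts high blood pressure, not low blood pressure)
(D) chronic mirocytosis — night sweats yes (by headache → night sweats); fever yes; headache yes; low blood pressure yes; joint pain yes
(E) vestibular collapse — fails on fever, headache, low blood pressure, joint pain (predicts high blood pressure, not low blood pressure)
(F) type-II ferritosis — does not account for night sweats, headache
Only (D) is consistent with every observation.

D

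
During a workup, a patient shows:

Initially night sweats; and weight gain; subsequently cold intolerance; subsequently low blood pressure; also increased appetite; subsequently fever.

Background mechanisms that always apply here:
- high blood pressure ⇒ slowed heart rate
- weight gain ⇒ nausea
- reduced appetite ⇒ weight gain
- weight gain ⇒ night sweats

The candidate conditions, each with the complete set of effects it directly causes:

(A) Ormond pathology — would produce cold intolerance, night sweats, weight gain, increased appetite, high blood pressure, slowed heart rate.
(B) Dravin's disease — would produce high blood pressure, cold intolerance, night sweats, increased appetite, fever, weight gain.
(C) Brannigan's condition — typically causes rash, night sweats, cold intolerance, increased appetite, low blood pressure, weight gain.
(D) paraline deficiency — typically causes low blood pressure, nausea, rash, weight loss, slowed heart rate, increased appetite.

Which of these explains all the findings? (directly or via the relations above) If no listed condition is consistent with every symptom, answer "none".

none

Per-candidate check:
(A) Ormond pathology — fails on low blood pressure, fever (predicts high blood pressure, not low blood pressure)
(B) Dravin's disease — night sweats match; weight gain match; cold intolerance match; low blood pressure miss; increased appetite match; fever match
(C) Brannigan's condition — night sweats match; weight gain match; cold intolerance match; low blood pressure match; increased appetite match; fever miss
(D) paraline deficiency — night sweats miss; weight gain miss; cold intolerance miss; low blood pressure match; increased appetite match; fever miss
No candidate is consistent with all observations.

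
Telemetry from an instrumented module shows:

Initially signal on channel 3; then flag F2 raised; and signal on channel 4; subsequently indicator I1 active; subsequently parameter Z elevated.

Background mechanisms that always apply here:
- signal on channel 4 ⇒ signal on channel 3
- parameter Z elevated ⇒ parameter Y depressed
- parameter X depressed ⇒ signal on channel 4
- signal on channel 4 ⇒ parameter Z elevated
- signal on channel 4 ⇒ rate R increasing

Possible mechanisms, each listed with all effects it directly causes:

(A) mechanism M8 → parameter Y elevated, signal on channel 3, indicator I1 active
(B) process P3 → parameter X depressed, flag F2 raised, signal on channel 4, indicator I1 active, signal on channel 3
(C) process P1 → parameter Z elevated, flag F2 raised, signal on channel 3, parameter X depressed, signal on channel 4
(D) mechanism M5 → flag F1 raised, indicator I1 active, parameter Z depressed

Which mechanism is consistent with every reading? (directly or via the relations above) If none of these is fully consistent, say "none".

Testing each hypothesis:
(A) mechanism M8 — signal on channel 3 match; flag F2 raised miss; signal on channel 4 miss; indicator I1 active match; parameter Z elevated miss
(B) process P3 — signal on channel 3 match; flag F2 raised match; signal on channel 4 match; indicator I1 active match; parameter Z elevated match (through signal on channel 4 → parameter Z elevated)
(C) process P1 — signal on channel 3 match; flag F2 raised match; signal on channel 4 match; indicator I1 active miss; parameter Z elevated match
(D) mechanism M5 — fails on signal on channel 3, flag F2 raised, signal on channel 4, parameter Z elevated (predicts parameter Z depressed, not parameter Z elevated)
(B) alone accounts for all the evidence.

B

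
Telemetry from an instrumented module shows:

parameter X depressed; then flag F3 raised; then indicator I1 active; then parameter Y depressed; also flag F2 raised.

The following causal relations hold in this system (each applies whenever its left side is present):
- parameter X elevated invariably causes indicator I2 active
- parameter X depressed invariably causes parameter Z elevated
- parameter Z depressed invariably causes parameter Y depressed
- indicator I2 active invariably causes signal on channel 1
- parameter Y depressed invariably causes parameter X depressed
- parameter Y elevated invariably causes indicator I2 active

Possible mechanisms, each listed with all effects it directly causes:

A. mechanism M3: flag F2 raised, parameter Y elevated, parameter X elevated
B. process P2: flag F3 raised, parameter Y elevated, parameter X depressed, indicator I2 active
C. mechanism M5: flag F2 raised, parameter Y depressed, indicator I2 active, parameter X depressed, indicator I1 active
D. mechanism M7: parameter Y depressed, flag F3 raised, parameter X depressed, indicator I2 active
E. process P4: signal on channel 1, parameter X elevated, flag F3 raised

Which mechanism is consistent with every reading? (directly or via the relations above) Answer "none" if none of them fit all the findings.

none

Checking each candidate against the observations:
(A) mechanism M3 — fails on parameter X depressed, flag F3 raised, indicator I1 active, parameter Y depressed (predicts parameter X elevated, not parameter X depressed; predicts parameter Y elevated, not parameter Y depressed)
(B) process P2 — parameter X depressed +; flag F3 raised +; indicator I1 active -; parameter Y depressed -; flag F2 raised -
(C) mechanism M5 — does not account for flag F3 raised
(D) mechanism M7 — does not account for indicator I1 active, flag F2 raised
(E) process P4 — parameter X depressed -; flag F3 raised +; indicator I1 active -; parameter Y depressed -; flag F2 raised -
Every candidate fails on at least one observation.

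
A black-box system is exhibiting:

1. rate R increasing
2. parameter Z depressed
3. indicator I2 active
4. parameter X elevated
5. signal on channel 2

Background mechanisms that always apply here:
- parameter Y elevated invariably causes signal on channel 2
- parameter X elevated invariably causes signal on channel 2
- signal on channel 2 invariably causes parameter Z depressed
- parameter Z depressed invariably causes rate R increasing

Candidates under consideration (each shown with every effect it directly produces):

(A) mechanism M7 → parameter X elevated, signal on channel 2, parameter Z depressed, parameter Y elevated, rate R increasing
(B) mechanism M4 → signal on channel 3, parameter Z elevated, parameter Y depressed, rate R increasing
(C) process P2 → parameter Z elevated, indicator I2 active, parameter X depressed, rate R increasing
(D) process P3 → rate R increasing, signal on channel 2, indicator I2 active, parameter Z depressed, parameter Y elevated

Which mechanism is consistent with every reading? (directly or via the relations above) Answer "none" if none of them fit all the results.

Testing each hypothesis:
(A) mechanism M7 — rate R increasing match; parameter Z depressed match; indicator I2 active miss; parameter X elevated match; signal on channel 2 match
(B) mechanism M4 — rate R increasing match; parameter Z depressed miss; indicator I2 active miss; parameter X elevated miss; signal on channel 2 miss
(C) process P2 — rate R increasing match; parameter Z depressed miss; indicator I2 active match; parameter X elevated miss; signal on channel 2 miss
(D) process P3 — rate R increasing match; parameter Z depressed match; indicator I2 active match; parameter X elevated miss; signal on channel 2 match
Every candidate fails on at least one observation.

none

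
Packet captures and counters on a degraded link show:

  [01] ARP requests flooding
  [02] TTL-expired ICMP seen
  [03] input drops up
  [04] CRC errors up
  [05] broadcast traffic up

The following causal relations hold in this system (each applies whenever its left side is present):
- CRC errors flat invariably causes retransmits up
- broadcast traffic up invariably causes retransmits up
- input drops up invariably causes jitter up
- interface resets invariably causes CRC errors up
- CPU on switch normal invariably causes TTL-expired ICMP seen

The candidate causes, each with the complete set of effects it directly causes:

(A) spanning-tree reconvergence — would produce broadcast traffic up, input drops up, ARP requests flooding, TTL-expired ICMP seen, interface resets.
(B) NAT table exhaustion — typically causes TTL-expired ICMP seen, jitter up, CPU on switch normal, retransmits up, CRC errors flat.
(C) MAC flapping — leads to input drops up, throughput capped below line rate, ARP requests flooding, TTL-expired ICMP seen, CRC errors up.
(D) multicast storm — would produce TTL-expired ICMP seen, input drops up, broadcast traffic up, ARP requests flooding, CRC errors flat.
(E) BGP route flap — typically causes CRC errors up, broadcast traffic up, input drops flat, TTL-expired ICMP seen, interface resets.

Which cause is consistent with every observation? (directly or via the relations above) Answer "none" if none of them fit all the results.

A

Testing each hypothesis:
(A) spanning-tree reconvergence — accounts for every observation (CRC errors up through interface resets → CRC errors up)
(B) NAT table exhaustion — fails on ARP requests flooding, input drops up, CRC errors up, broadcast traffic up (predicts CRC errors flat, not CRC errors up)
(C) MAC flapping — does not account for broadcast traffic up
(D) multicast storm — ARP requests flooding +; TTL-expired ICMP seen +; input drops up +; CRC errors up -; broadcast traffic up +
(E) BGP route flap — ARP requests flooding -; TTL-expired ICMP seen +; input drops up -; CRC errors up +; broadcast traffic up +
(A) alone accounts for all the evidence.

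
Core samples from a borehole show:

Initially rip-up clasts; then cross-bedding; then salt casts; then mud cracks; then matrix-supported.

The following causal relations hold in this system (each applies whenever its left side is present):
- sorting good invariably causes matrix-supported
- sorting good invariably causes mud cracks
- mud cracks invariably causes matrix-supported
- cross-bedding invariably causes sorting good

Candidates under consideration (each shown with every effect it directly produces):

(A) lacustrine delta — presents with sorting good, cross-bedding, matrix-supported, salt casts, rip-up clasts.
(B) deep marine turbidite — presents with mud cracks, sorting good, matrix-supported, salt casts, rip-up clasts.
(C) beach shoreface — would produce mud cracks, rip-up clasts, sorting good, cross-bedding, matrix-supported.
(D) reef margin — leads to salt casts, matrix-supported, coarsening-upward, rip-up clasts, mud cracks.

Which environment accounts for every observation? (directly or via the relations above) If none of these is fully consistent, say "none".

A

Checking each candidate against the observations:
(A) lacustrine delta — accounts for every observation (mud cracks through sorting good → mud cracks)
(B) deep marine turbidite — does not account for cross-bedding
(C) beach shoreface — rip-up clasts ✓; cross-bedding ✓; salt casts ✗; mud cracks ✓; matrix-supported ✓
(D) reef margin — rip-up clasts ✓; cross-bedding ✗; salt casts ✓; mud cracks ✓; matrix-supported ✓
(A) is the only candidate with no mismatches.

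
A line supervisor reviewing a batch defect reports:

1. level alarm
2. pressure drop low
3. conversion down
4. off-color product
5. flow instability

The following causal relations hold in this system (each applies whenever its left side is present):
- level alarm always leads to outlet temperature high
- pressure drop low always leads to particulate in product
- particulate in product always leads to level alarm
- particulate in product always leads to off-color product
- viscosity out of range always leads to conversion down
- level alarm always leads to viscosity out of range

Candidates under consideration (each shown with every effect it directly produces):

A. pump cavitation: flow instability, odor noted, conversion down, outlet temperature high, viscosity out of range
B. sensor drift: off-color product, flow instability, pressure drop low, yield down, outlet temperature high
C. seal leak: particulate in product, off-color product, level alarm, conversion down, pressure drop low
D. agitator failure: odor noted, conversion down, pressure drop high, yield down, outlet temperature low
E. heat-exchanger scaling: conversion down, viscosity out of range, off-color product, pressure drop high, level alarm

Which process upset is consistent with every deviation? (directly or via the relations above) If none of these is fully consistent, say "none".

Testing each hypothesis:
(A) pump cavitation — level alarm NO; pressure drop low NO; conversion down yes; off-color product NO; flow instability yes
(B) sensor drift — level alarm yes (via pressure drop low → particulate in product → level alarm); pressure drop low yes; conversion down yes (via pressure drop low → particulate in product → level alarm → viscosity out of range → conversion down); off-color product yes; flow instability yes
(C) seal leak — level alarm yes; pressure drop low yes; conversion down yes; off-color product yes; flow instability NO
(D) agitator failure — level alarm NO; pressure drop low NO; conversion down yes; off-color product NO; flow instability NO
(E) heat-exchanger scaling — fails on pressure drop low, flow instability (predicts pressure drop high, not pressure drop low)
Only (B) is consistent with every observation.

B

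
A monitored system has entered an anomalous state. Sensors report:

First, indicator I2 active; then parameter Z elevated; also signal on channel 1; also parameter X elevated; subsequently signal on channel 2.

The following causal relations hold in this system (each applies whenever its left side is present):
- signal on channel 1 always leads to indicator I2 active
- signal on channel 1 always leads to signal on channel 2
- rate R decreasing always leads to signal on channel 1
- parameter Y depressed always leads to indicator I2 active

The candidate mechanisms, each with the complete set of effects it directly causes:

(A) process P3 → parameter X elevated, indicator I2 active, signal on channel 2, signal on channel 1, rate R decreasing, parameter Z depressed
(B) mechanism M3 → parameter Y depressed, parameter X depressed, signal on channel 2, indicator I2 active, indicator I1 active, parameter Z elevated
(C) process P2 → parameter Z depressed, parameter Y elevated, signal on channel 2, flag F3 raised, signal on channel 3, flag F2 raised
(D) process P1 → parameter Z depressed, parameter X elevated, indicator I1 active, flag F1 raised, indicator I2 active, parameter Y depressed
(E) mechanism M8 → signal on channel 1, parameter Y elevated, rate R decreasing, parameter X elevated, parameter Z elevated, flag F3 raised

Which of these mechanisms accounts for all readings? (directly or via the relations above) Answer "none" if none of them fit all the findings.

E

For each candidate, compare predicted effects to what was observed:
(A) process P3 — indicator I2 active yes; parameter Z elevated NO; signal on channel 1 yes; parameter X elevated yes; signal on channel 2 yes
(B) mechanism M3 — indicator I2 active yes; parameter Z elevated yes; signal on channel 1 NO; parameter X elevated NO; signal on channel 2 yes
(C) process P2 — fails on indicator I2 active, parameter Z elevated, signal on channel 1, parameter X elevated (predicts parameter Z depressed, not parameter Z elevated)
(D) process P1 — fails on parameter Z elevated, signal on channel 1, signal on channel 2 (predicts parameter Z depressed, not parameter Z elevated)
(E) mechanism M8 — accounts for every observation (indicator I2 active via signal on channel 1 → indicator I2 active)
(E) is the only candidate with no mismatches.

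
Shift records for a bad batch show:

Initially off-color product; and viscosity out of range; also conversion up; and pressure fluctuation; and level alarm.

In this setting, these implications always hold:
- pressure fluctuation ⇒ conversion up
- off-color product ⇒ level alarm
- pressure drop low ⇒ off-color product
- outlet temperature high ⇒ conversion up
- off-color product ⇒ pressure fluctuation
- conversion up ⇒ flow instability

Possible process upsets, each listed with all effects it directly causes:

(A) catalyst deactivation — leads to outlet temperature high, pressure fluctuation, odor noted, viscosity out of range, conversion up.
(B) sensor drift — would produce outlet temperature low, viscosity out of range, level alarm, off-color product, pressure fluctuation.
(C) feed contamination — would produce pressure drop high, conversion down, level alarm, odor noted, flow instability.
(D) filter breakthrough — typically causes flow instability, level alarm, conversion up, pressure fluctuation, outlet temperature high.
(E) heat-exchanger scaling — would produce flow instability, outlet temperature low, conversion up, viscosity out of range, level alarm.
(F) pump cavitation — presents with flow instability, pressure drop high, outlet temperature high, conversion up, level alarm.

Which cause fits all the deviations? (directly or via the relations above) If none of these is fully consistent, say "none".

For each candidate, compare predicted effects to what was observed:
(A) catalyst deactivation — off-color product miss; viscosity out of range match; conversion up match; pressure fluctuation match; level alarm miss
(B) sensor drift — off-color product match; viscosity out of range match; conversion up match (via pressure fluctuation → conversion up); pressure fluctuation match; level alarm match
(C) feed contamination — fails on off-color product, viscosity out of range, conversion up, pressure fluctuation (predicts conversion down, not conversion up)
(D) filter breakthrough — off-color product miss; viscosity out of range miss; conversion up match; pressure fluctuation match; level alarm match
(E) heat-exchanger scaling — does not account for off-color product, pressure fluctuation
(F) pump cavitation — off-color product miss; viscosity out of range miss; conversion up match; pressure fluctuation miss; level alarm match
(B) is the only candidate with no mismatches.

B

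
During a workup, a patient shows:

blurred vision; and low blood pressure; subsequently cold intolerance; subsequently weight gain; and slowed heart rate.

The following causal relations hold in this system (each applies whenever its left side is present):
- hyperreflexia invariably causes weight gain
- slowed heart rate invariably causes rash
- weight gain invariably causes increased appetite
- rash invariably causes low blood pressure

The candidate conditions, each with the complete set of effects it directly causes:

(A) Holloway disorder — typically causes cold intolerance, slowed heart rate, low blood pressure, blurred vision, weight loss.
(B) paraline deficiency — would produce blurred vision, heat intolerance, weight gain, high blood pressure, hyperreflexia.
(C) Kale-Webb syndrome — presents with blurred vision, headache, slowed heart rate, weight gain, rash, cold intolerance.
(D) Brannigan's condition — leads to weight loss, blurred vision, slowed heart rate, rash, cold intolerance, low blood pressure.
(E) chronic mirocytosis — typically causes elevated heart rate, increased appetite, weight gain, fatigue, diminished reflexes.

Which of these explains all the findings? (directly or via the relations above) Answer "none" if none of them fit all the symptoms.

C

Checking each candidate against the observations:
(A) Holloway disorder — blurred vision match; low blood pressure match; cold intolerance match; weight gain miss; slowed heart rate match
(B) paraline deficiency — fails on low blood pressure, cold intolerance, slowed heart rate (predicts high blood pressure, not low blood pressure; predicts heat intolerance, not cold intolerance)
(C) Kale-Webb syndrome — blurred vision match; low blood pressure match (by rash → low blood pressure); cold intolerance match; weight gain match; slowed heart rate match
(D) Brannigan's condition — blurred vision match; low blood pressure match; cold intolerance match; weight gain miss; slowed heart rate match
(E) chronic mirocytosis — blurred vision miss; low blood pressure miss; cold intolerance miss; weight gain match; slowed heart rate miss
(C) alone accounts for all the evidence.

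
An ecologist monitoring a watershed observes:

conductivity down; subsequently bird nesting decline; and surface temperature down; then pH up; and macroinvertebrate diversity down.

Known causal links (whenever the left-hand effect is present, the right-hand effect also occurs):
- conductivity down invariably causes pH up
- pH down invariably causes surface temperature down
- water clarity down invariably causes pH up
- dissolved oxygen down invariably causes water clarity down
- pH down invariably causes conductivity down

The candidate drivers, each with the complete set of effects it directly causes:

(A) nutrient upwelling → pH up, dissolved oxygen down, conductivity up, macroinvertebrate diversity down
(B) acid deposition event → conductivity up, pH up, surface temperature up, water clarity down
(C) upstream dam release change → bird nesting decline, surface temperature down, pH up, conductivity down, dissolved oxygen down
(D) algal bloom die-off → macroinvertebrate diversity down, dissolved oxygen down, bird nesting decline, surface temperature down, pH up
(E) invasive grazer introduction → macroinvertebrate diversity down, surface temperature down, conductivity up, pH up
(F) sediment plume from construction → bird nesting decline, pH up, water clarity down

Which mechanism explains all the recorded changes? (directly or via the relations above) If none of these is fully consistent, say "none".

Testing each hypothesis:
(A) nutrient upwelling — conductivity down miss; bird nesting decline miss; surface temperature down miss; pH up match; macroinvertebrate diversity down match
(B) acid deposition event — conductivity down miss; bird nesting decline miss; surface temperature down miss; pH up match; macroinvertebrate diversity down miss
(C) upstream dam release change — conductivity down match; bird nesting decline match; surface temperature down match; pH up match; macroinvertebrate diversity down miss
(D) algal bloom die-off — does not account for conductivity down
(E) invasive grazer introduction — conductivity down miss; bird nesting decline miss; surface temperature down match; pH up match; macroinvertebrate diversity down match
(F) sediment plume from construction — does not account for conductivity down, surface temperature down, macroinvertebrate diversity down
None of the listed candidates fits everything.

none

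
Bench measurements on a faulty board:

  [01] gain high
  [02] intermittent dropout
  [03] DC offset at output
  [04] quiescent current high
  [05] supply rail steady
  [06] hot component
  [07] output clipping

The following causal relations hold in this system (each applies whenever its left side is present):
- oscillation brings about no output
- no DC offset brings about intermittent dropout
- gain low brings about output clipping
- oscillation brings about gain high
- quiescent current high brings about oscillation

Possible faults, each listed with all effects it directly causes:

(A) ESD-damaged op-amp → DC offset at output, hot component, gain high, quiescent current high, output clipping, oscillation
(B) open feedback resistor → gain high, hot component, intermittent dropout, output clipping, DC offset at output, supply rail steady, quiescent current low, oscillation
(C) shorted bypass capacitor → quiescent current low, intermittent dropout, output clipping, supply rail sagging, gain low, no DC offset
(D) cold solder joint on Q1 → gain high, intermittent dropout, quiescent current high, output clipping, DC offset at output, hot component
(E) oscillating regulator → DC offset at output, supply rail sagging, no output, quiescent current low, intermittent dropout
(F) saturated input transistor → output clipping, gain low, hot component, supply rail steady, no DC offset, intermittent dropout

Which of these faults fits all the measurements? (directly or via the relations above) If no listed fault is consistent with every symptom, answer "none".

Testing each hypothesis:
(A) ESD-damaged op-amp — gain high ✓; intermittent dropout ✗; DC offset at output ✓; quiescent current high ✓; supply rail steady ✗; hot component ✓; output clipping ✓
(B) open feedback resistor — fails on quiescent current high (predicts quiescent current low, not quiescent current high)
(C) shorted bypass capacitor — gain high ✗; intermittent dropout ✓; DC offset at output ✗; quiescent current high ✗; supply rail steady ✗; hot component ✗; output clipping ✓
(D) cold solder joint on Q1 — gain high ✓; intermittent dropout ✓; DC offset at output ✓; quiescent current high ✓; supply rail steady ✗; hot component ✓; output clipping ✓
(E) oscillating regulator — fails on gain high, quiescent current high, supply rail steady, hot component, output clipping (predicts quiescent current low, not quiescent current high; predicts supply rail sagging, not supply rail steady)
(F) saturated input transistor — fails on gain high, DC offset at output, quiescent current high (predicts gain low, not gain high; predicts no DC offset, not DC offset at output)
Every candidate fails on at least one observation.

none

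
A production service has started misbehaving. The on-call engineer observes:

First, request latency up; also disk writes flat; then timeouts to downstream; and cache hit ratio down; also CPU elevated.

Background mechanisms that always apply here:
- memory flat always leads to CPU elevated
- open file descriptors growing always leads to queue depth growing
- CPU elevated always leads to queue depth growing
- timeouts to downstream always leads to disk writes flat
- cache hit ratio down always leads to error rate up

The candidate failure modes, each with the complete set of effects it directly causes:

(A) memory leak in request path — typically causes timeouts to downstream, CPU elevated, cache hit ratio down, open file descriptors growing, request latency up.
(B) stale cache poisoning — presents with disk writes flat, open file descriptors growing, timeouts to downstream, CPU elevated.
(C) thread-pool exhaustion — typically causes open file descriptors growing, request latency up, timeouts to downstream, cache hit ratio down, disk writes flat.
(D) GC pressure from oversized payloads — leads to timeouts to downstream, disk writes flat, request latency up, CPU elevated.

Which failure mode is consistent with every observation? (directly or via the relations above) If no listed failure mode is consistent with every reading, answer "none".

Checking each candidate against the observations:
(A) memory leak in request path — request latency up ✓; disk writes flat ✓ (via timeouts to downstream → disk writes flat); timeouts to downstream ✓; cache hit ratio down ✓; CPU elevated ✓
(B) stale cache poisoning — request latency up ✗; disk writes flat ✓; timeouts to downstream ✓; cache hit ratio down ✗; CPU elevated ✓
(C) thread-pool exhaustion — request latency up ✓; disk writes flat ✓; timeouts to downstream ✓; cache hit ratio down ✓; CPU elevated ✗
(D) GC pressure from oversized payloads — request latency up ✓; disk writes flat ✓; timeouts to downstream ✓; cache hit ratio down ✗; CPU elevated ✓
(A) alone accounts for all the evidence.

A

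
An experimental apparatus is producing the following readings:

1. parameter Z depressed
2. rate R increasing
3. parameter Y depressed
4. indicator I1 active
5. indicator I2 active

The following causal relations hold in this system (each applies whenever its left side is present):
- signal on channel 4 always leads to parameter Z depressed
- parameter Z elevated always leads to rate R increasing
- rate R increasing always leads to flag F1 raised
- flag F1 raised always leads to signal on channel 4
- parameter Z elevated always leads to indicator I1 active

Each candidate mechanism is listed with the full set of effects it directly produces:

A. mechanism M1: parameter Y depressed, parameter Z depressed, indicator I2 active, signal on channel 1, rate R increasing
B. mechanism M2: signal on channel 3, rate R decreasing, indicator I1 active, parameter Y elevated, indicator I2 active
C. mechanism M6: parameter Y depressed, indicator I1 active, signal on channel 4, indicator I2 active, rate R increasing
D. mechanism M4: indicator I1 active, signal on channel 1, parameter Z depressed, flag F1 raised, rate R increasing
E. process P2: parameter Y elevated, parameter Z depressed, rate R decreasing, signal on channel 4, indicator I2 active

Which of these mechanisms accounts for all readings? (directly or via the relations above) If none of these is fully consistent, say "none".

C

Checking each candidate against the observations:
(A) mechanism M1 — does not account for indicator I1 active
(B) mechanism M2 — parameter Z depressed miss; rate R increasing miss; parameter Y depressed miss; indicator I1 active match; indicator I2 active match
(C) mechanism M6 — accounts for every observation (parameter Z depressed through signal on channel 4 → parameter Z depressed)
(D) mechanism M4 — parameter Z depressed match; rate R increasing match; parameter Y depressed miss; indicator I1 active match; indicator I2 active miss
(E) process P2 — fails on rate R increasing, parameter Y depressed, indicator I1 active (predicts rate R decreasing, not rate R increasing; predicts parameter Y elevated, not parameter Y depressed)
(C) alone accounts for all the evidence.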